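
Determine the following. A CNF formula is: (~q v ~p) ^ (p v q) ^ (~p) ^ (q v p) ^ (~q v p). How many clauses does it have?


A CNF formula is a conjunction of clauses.
Clauses are separated by ^.
Counting the conjuncts: 5 clauses.

5


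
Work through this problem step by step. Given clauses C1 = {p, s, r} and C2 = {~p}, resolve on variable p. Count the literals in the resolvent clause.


Remove p from C1 and ~p from C2.
C1 remainder: {s, r}
C2 remainder: {}
Union (resolvent): {r, s}
Resolvent has 2 literal(s).

2


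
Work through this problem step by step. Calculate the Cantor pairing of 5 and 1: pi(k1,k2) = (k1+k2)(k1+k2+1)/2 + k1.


k1 + k2 = 6
(k1+k2)(k1+k2+1)/2 = 6 * 7 / 2 = 21
pi = 21 + 5 = 26

26


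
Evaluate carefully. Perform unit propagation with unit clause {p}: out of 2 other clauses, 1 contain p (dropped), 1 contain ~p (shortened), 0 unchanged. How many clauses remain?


Satisfied (removed): 1
Shortened (remain): 1
Unchanged (remain): 0
Remaining = 1 + 0 = 1

1


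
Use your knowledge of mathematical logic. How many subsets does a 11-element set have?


The power set of a set with n elements has 2^n elements.
|P(S)| = 2^11 = 2048

2048


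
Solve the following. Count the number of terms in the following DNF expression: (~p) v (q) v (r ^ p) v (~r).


A DNF formula is a disjunction of terms (conjunctions).
Terms are separated by v.
Counting the disjuncts: 4 terms.

4


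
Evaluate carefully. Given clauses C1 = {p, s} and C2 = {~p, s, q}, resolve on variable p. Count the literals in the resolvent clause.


Remove p from C1 and ~p from C2.
C1 remainder: {s}
C2 remainder: {s, q}
Union (resolvent): {q, s}
Resolvent has 2 literal(s).

2


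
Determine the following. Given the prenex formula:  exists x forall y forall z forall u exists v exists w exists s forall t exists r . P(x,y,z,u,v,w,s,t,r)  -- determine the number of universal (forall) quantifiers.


Quantifier prefix: exists x forall y forall z forall u exists v exists w exists s forall t exists r
Mark each quantifier type:
  E U U U E E E U E
Universal count = 4, Existential count = 5
Asked for universal (forall) quantifiers: 4

4


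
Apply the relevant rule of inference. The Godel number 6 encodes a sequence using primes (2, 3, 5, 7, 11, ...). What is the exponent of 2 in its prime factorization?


Factorize 6 by dividing by 2 repeatedly.
Division steps: 2 divides 6 exactly 1 time(s).
Exponent of 2 = 1

1


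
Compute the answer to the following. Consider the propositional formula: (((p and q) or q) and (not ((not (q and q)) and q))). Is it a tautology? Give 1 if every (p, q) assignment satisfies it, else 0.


Check all 4 assignments:
p=0, q=0: 0
p=0, q=1: 1
p=1, q=0: 0
p=1, q=1: 1
Satisfying count = 2/4.
Tautology iff count = 4: no.

0


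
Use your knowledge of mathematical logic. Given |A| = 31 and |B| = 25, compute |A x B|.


The Cartesian product A x B contains all ordered pairs (a, b).
|A x B| = |A| * |B| = 31 * 25 = 775

775


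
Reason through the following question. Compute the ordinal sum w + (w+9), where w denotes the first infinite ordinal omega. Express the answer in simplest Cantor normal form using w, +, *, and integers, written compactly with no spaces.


Compute w + (w+9).
Ordinal + is associative but NOT commutative; for finite n>0, n + w = w but w + n stays w+n.
w + (w+9) = (w+w) + 9 = w*2+9.
Result = w*2+9

w*2+9


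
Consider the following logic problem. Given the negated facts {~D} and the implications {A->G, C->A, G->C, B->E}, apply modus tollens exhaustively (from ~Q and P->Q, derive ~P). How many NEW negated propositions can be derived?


Initial negated facts: {~D}
Apply modus tollens to closure:
  (no implication fires)
Final negated: {~D}
New negations: {(none)}
Count = 0

0


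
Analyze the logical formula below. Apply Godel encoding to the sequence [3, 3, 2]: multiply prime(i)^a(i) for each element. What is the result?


Encode each element as an exponent of the corresponding prime:
  2^3 = 8
  3^3 = 27
  5^2 = 25
Product = 8 * 27 * 25 = 5400

5400


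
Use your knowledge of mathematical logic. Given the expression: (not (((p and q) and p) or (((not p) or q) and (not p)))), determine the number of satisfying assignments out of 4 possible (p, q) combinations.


Check all 4 assignments:
p=0, q=0: 0
p=0, q=1: 0
p=1, q=0: 1
p=1, q=1: 0
Count of True = 1

1


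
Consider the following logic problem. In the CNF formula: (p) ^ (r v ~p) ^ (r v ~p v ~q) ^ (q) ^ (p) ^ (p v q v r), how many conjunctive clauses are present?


A CNF formula is a conjunction of clauses.
Clauses are separated by ^.
Counting the conjuncts: 6 clauses.

6


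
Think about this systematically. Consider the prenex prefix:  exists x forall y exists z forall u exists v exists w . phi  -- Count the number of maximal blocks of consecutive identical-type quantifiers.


Quantifier-type sequence: E A E A E E  (A=forall, E=exists)
Group into maximal same-type runs:
  Ex1 | Ax1 | Ex1 | Ax1 | Ex2
Number of blocks = 5

5


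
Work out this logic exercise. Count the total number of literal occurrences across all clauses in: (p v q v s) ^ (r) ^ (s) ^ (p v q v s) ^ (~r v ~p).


Counting literals in each clause:
Clause 1: 3 literal(s)
Clause 2: 1 literal(s)
Clause 3: 1 literal(s)
Clause 4: 3 literal(s)
Clause 5: 2 literal(s)
Total = 10

10


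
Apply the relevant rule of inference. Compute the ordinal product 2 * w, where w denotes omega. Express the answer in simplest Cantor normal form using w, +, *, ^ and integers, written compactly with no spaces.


Compute 2 * w.
Ordinal * is associative and left-distributive over +, but NOT commutative; for finite n>1, n*w = w but w*n stays w*n.
For finite n>0, n * w = sup{n*k : k<w} = w. So 2 * w = w.
Result = w

w


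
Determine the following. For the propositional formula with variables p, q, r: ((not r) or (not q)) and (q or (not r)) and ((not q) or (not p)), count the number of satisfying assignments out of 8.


Evaluate all 8 assignments for p, q, r:
p=0, q=0, r=0: 1
p=0, q=0, r=1: 0
p=0, q=1, r=0: 1
p=0, q=1, r=1: 0
p=1, q=0, r=0: 1
p=1, q=0, r=1: 0
p=1, q=1, r=0: 0
p=1, q=1, r=1: 0
Satisfying count = 3

3


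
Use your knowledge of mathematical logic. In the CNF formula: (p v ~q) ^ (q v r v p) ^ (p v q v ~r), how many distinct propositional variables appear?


Identify each variable that appears in the formula.
Variables found: p, q, r
Count = 3

3


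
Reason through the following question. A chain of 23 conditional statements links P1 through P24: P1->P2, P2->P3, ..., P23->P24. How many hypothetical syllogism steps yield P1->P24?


With 23 implications in a chain connecting 24 propositions:
P1->P2, P2->P3, ..., P23->P24
Steps needed = (number of implications) - 1 = 23 - 1 = 22

22


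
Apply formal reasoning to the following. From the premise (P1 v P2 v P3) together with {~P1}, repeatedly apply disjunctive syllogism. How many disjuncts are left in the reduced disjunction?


Original disjuncts (3): P1, P2, P3
Negated (eliminate): ~P1
Remaining disjuncts: P2, P3
Count = 3 - 1 = 2

2


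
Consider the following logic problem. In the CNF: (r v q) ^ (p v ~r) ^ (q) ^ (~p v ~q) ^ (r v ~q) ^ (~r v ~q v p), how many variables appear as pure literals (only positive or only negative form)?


Check each variable for pure literal status:
p: mixed (not pure)
q: mixed (not pure)
r: mixed (not pure)
Pure literal count = 0

0


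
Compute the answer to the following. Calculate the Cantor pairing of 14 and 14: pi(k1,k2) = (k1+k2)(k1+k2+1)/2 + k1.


k1 + k2 = 28
(k1+k2)(k1+k2+1)/2 = 28 * 29 / 2 = 406
pi = 406 + 14 = 420

420


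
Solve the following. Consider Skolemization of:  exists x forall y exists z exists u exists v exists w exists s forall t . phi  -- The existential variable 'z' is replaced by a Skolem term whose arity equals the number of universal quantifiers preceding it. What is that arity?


Quantifier prefix: exists x forall y exists z exists u exists v exists w exists s forall t
'z' is existentially quantified at position 3.
Universal variables preceding it: y
Skolem function arity = 1

1


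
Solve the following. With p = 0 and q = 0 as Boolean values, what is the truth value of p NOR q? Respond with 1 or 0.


p = 0, q = 0
Operation: p NOR q
Evaluate: 0 NOR 0 = 1

1


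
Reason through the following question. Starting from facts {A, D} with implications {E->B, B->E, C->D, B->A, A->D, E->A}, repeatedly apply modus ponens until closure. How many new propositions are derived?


Initial facts: {A, D}
Apply modus ponens to closure:
  (no implication fires)
Final known: {A, D}
New propositions: {(none)}
Count = 0

0


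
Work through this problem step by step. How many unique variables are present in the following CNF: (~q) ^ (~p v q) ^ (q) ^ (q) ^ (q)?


Identify each variable that appears in the formula.
Variables found: p, q
Count = 2

2


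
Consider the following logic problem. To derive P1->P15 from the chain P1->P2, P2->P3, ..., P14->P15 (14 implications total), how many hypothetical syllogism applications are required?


With 14 implications in a chain connecting 15 propositions:
P1->P2, P2->P3, ..., P14->P15
Steps needed = (number of implications) - 1 = 14 - 1 = 13

13


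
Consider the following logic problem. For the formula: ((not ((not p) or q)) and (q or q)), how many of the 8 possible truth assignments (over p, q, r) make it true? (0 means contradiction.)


Check all 8 assignments:
p=0, q=0, r=0: 0
p=0, q=0, r=1: 0
p=0, q=1, r=0: 0
p=0, q=1, r=1: 0
p=1, q=0, r=0: 0
p=1, q=0, r=1: 0
p=1, q=1, r=0: 0
p=1, q=1, r=1: 0
Count of True = 0

0


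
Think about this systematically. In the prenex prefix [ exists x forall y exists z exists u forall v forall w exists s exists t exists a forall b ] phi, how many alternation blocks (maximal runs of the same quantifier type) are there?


Quantifier-type sequence: E A E E A A E E E A  (A=forall, E=exists)
Group into maximal same-type runs:
  Ex1 | Ax1 | Ex2 | Ax2 | Ex3 | Ax1
Number of blocks = 6

6


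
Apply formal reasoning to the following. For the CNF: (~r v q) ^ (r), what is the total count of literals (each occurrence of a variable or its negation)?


Counting literals in each clause:
Clause 1: 2 literal(s)
Clause 2: 1 literal(s)
Total = 3

3


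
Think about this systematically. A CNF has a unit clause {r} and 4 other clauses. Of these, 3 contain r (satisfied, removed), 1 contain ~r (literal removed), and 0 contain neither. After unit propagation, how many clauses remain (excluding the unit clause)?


Satisfied (removed): 3
Shortened (remain): 1
Unchanged (remain): 0
Remaining = 1 + 0 = 1

1


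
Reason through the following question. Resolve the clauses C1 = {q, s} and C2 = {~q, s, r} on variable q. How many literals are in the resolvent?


Remove q from C1 and ~q from C2.
C1 remainder: {s}
C2 remainder: {s, r}
Union (resolvent): {r, s}
Resolvent has 2 literal(s).

2


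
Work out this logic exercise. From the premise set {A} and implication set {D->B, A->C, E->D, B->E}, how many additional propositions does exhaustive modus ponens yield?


Initial facts: {A}
Apply modus ponens to closure:
  A and A->C  =>  C
Final known: {A, C}
New propositions: {C}
Count = 1

1


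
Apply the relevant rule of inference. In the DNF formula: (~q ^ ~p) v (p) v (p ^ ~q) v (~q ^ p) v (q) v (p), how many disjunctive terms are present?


A DNF formula is a disjunction of terms (conjunctions).
Terms are separated by v.
Counting the disjuncts: 6 terms.

6


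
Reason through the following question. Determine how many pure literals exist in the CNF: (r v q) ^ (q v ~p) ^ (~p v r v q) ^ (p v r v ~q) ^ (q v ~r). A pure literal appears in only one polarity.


Check each variable for pure literal status:
p: mixed (not pure)
q: mixed (not pure)
r: mixed (not pure)
Pure literal count = 0

0


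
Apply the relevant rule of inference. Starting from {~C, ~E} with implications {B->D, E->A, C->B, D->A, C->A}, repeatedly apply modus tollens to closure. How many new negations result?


Initial negated facts: {~C, ~E}
Apply modus tollens to closure:
  (no implication fires)
Final negated: {~C, ~E}
New negations: {(none)}
Count = 0

0


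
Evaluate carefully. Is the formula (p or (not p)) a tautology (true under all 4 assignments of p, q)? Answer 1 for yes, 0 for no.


Check all 4 assignments:
p=0, q=0: 1
p=0, q=1: 1
p=1, q=0: 1
p=1, q=1: 1
Satisfying count = 4/4.
Tautology iff count = 4: yes.

1


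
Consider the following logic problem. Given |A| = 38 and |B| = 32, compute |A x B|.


The Cartesian product A x B contains all ordered pairs (a, b).
|A x B| = |A| * |B| = 38 * 32 = 1216

1216


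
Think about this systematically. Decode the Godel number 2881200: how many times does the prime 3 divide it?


Factorize 2881200 by dividing by 3 repeatedly.
Division steps: 3 divides 2881200 exactly 1 time(s).
Exponent of 3 = 1

1


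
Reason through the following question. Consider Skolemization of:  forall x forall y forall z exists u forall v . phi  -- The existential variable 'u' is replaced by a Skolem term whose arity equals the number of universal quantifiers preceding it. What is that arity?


Quantifier prefix: forall x forall y forall z exists u forall v
'u' is existentially quantified at position 4.
Universal variables preceding it: x, y, z
Skolem function arity = 3

3


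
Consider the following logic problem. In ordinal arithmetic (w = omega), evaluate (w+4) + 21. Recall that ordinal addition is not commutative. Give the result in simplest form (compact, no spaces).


Compute (w+4) + 21.
Ordinal + is associative but NOT commutative; for finite n>0, n + w = w but w + n stays w+n.
By associativity: (w+4) + 21 = w + (4+21) = w+25.
Result = w+25

w+25


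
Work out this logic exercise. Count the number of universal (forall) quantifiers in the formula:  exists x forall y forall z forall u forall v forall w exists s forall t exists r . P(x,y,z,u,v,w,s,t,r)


Quantifier prefix: exists x forall y forall z forall u forall v forall w exists s forall t exists r
Mark each quantifier type:
  E U U U U U E U E
Universal count = 6, Existential count = 3
Asked for universal (forall) quantifiers: 6

6


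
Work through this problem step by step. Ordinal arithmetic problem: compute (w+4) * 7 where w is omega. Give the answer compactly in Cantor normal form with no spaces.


Compute (w+4) * 7.
Ordinal * is associative and left-distributive over +, but NOT commutative; for finite n>1, n*w = w but w*n stays w*n.
(w+4) * 7 = (w+4) repeated 7 times. Each intermediate +4 is absorbed by the following w; only the last survives: w*7+4.
Result = w*7+4

w*7+4


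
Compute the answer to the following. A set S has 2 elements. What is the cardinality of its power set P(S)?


The power set of a set with n elements has 2^n elements.
|P(S)| = 2^2 = 4

4


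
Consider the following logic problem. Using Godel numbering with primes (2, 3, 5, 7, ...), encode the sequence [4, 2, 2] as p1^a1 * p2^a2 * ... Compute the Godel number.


Encode each element as an exponent of the corresponding prime:
  2^4 = 16
  3^2 = 9
  5^2 = 25
Product = 16 * 9 * 25 = 3600

3600


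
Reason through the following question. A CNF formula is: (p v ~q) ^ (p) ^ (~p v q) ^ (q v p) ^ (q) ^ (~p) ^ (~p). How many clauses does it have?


A CNF formula is a conjunction of clauses.
Clauses are separated by ^.
Counting the conjuncts: 7 clauses.

7


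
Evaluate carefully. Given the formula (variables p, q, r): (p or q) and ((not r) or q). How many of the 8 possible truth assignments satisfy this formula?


Evaluate all 8 assignments for p, q, r:
p=0, q=0, r=0: 0
p=0, q=0, r=1: 0
p=0, q=1, r=0: 1
p=0, q=1, r=1: 1
p=1, q=0, r=0: 1
p=1, q=0, r=1: 0
p=1, q=1, r=0: 1
p=1, q=1, r=1: 1
Satisfying count = 5

5


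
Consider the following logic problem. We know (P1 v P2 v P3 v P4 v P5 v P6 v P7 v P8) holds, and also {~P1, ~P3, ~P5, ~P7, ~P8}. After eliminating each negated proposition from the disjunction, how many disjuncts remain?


Original disjuncts (8): P1, P2, P3, P4, P5, P6, P7, P8
Negated (eliminate): ~P1, ~P3, ~P5, ~P7, ~P8
Remaining disjuncts: P2, P4, P6
Count = 8 - 5 = 3

3


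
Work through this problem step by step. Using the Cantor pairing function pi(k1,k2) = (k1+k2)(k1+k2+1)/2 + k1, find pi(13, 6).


k1 + k2 = 19
(k1+k2)(k1+k2+1)/2 = 19 * 20 / 2 = 190
pi = 190 + 13 = 203

203


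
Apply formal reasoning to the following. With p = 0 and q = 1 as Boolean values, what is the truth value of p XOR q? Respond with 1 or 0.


p = 0, q = 1
Operation: p XOR q
Evaluate: 0 XOR 1 = 1

1


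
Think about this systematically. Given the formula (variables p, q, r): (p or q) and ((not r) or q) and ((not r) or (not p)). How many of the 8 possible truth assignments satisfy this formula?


Evaluate all 8 assignments for p, q, r:
p=0, q=0, r=0: 0
p=0, q=0, r=1: 0
p=0, q=1, r=0: 1
p=0, q=1, r=1: 1
p=1, q=0, r=0: 1
p=1, q=0, r=1: 0
p=1, q=1, r=0: 1
p=1, q=1, r=1: 0
Satisfying count = 4

4


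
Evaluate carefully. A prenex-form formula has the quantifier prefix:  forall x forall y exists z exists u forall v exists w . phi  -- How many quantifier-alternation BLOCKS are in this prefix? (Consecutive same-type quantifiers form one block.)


Quantifier-type sequence: A A E E A E  (A=forall, E=exists)
Group into maximal same-type runs:
  Ax2 | Ex2 | Ax1 | Ex1
Number of blocks = 4

4


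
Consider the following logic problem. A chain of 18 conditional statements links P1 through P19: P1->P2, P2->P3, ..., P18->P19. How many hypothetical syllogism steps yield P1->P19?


With 18 implications in a chain connecting 19 propositions:
P1->P2, P2->P3, ..., P18->P19
Steps needed = (number of implications) - 1 = 18 - 1 = 17

17


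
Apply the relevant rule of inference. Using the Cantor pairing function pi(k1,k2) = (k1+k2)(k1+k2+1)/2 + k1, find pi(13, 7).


k1 + k2 = 20
(k1+k2)(k1+k2+1)/2 = 20 * 21 / 2 = 210
pi = 210 + 13 = 223

223


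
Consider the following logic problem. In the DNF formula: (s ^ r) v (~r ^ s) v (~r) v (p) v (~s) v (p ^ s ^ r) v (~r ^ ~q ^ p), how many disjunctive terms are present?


A DNF formula is a disjunction of terms (conjunctions).
Terms are separated by v.
Counting the disjuncts: 7 terms.

7


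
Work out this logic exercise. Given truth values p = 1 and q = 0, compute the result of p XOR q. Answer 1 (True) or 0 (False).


p = 1, q = 0
Operation: p XOR q
Evaluate: 1 XOR 0 = 1

1


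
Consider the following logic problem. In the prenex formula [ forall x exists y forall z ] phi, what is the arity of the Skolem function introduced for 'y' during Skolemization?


Quantifier prefix: forall x exists y forall z
'y' is existentially quantified at position 2.
Universal variables preceding it: x
Skolem function arity = 1

1


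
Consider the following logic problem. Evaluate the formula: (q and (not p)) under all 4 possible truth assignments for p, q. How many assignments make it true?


Check all 4 assignments:
p=0, q=0: 0
p=0, q=1: 1
p=1, q=0: 0
p=1, q=1: 0
Count of True = 1

1


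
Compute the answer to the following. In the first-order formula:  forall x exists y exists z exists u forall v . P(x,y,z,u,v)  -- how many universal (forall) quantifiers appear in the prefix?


Quantifier prefix: forall x exists y exists z exists u forall v
Mark each quantifier type:
  U E E E U
Universal count = 2, Existential count = 3
Asked for universal (forall) quantifiers: 2

2


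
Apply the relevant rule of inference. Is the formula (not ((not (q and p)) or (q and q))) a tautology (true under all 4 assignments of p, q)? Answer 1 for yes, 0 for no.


Check all 4 assignments:
p=0, q=0: 0
p=0, q=1: 0
p=1, q=0: 0
p=1, q=1: 0
Satisfying count = 0/4.
Tautology iff count = 4: no.

0


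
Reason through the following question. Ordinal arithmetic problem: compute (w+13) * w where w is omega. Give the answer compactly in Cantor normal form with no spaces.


Compute (w+13) * w.
Ordinal * is associative and left-distributive over +, but NOT commutative; for finite n>1, n*w = w but w*n stays w*n.
(w+13) * w = sup{(w+13)*k : k<w} = sup{w*k+13} = w^2 (the +13 tail is absorbed in the limit).
Result = w^2

w^2


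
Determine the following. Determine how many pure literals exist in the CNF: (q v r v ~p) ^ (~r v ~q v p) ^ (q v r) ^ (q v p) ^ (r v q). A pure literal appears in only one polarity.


Check each variable for pure literal status:
p: mixed (not pure)
q: mixed (not pure)
r: mixed (not pure)
Pure literal count = 0

0


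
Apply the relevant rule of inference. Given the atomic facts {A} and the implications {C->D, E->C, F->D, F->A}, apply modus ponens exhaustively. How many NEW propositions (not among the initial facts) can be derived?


Initial facts: {A}
Apply modus ponens to closure:
  (no implication fires)
Final known: {A}
New propositions: {(none)}
Count = 0

0


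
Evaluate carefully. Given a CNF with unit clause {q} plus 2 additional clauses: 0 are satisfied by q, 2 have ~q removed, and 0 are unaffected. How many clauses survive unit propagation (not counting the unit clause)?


Satisfied (removed): 0
Shortened (remain): 2
Unchanged (remain): 0
Remaining = 2 + 0 = 2

2


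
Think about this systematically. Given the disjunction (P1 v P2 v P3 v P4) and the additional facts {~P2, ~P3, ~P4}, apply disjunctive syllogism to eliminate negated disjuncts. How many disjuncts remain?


Original disjuncts (4): P1, P2, P3, P4
Negated (eliminate): ~P2, ~P3, ~P4
Remaining disjuncts: P1
Count = 4 - 3 = 1

1


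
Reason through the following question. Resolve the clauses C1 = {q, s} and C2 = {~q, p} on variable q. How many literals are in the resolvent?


Remove q from C1 and ~q from C2.
C1 remainder: {s}
C2 remainder: {p}
Union (resolvent): {p, s}
Resolvent has 2 literal(s).

2


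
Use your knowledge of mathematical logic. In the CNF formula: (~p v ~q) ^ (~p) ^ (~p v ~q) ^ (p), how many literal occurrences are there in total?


Counting literals in each clause:
Clause 1: 2 literal(s)
Clause 2: 1 literal(s)
Clause 3: 2 literal(s)
Clause 4: 1 literal(s)
Total = 6

6


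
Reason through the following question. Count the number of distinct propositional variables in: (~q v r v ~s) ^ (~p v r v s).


Identify each variable that appears in the formula.
Variables found: p, q, r, s
Count = 4

4


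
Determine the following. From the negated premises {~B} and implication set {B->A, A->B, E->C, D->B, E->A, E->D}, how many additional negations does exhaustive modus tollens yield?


Initial negated facts: {~B}
Apply modus tollens to closure:
  ~B and A->B  =>  ~A
  ~B and D->B  =>  ~D
  ~A and E->A  =>  ~E
Final negated: {~A, ~B, ~D, ~E}
New negations: {~A, ~D, ~E}
Count = 3

3


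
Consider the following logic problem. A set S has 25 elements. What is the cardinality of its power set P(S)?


The power set of a set with n elements has 2^n elements.
|P(S)| = 2^25 = 33554432

33554432


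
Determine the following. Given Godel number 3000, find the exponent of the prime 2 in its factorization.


Factorize 3000 by dividing by 2 repeatedly.
Division steps: 2 divides 3000 exactly 3 time(s).
Exponent of 2 = 3

3


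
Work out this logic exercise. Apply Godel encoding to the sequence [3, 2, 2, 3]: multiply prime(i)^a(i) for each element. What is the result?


Encode each element as an exponent of the corresponding prime:
  2^3 = 8
  3^2 = 9
  5^2 = 25
  7^3 = 343
Product = 8 * 9 * 25 * 343 = 617400

617400


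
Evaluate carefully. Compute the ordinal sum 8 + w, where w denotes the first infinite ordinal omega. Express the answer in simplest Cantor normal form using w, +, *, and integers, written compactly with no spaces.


Compute 8 + w.
Ordinal + is associative but NOT commutative; for finite n>0, n + w = w but w + n stays w+n.
Any finite left addend is absorbed by w on the right: 8 + w = w.
Result = w

w


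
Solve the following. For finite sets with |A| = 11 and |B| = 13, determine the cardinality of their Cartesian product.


The Cartesian product A x B contains all ordered pairs (a, b).
|A x B| = |A| * |B| = 11 * 13 = 143

143


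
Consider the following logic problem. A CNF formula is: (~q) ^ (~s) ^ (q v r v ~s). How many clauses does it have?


A CNF formula is a conjunction of clauses.
Clauses are separated by ^.
Counting the conjuncts: 3 clauses.

3


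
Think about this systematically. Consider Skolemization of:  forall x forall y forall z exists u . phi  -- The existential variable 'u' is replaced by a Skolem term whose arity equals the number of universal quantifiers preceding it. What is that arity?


Quantifier prefix: forall x forall y forall z exists u
'u' is existentially quantified at position 4.
Universal variables preceding it: x, y, z
Skolem function arity = 3

3


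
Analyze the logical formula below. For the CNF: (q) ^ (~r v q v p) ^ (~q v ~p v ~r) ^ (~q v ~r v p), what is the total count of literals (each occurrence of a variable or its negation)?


Counting literals in each clause:
Clause 1: 1 literal(s)
Clause 2: 3 literal(s)
Clause 3: 3 literal(s)
Clause 4: 3 literal(s)
Total = 10

10


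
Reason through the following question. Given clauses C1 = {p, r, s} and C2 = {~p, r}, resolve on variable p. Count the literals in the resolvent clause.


Remove p from C1 and ~p from C2.
C1 remainder: {r, s}
C2 remainder: {r}
Union (resolvent): {r, s}
Resolvent has 2 literal(s).

2


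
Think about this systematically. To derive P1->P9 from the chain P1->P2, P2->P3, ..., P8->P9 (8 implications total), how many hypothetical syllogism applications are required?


With 8 implications in a chain connecting 9 propositions:
P1->P2, P2->P3, ..., P8->P9
Steps needed = (number of implications) - 1 = 8 - 1 = 7

7


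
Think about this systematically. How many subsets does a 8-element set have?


The power set of a set with n elements has 2^n elements.
|P(S)| = 2^8 = 256

256


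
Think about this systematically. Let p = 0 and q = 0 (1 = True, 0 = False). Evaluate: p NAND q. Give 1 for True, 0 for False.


p = 0, q = 0
Operation: p NAND q
Evaluate: 0 NAND 0 = 1

1


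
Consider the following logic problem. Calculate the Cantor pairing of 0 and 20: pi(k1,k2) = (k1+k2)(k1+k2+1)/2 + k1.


k1 + k2 = 20
(k1+k2)(k1+k2+1)/2 = 20 * 21 / 2 = 210
pi = 210 + 0 = 210

210


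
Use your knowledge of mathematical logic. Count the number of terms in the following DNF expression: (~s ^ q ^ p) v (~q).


A DNF formula is a disjunction of terms (conjunctions).
Terms are separated by v.
Counting the disjuncts: 2 terms.

2


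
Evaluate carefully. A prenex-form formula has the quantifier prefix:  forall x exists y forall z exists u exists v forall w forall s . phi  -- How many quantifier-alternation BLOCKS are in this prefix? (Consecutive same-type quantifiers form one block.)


Quantifier-type sequence: A E A E E A A  (A=forall, E=exists)
Group into maximal same-type runs:
  Ax1 | Ex1 | Ax1 | Ex2 | Ax2
Number of blocks = 5

5


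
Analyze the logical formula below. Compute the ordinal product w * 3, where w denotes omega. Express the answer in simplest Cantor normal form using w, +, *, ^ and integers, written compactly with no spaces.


Compute w * 3.
Ordinal * is associative and left-distributive over +, but NOT commutative; for finite n>1, n*w = w but w*n stays w*n.
w * 3 means 3 copies of w concatenated: w*3.
Result = w*3

w*3


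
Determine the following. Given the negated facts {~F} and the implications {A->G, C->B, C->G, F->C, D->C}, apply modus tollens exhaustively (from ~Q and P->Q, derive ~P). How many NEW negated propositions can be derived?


Initial negated facts: {~F}
Apply modus tollens to closure:
  (no implication fires)
Final negated: {~F}
New negations: {(none)}
Count = 0

0


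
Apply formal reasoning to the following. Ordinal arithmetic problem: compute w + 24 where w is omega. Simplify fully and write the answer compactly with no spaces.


Compute w + 24.
Ordinal + is associative but NOT commutative; for finite n>0, n + w = w but w + n stays w+n.
w + 24 is already in normal form (a successor ordinal beyond w).
Result = w+24

w+24


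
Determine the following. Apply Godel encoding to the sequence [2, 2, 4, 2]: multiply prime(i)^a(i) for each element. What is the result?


Encode each element as an exponent of the corresponding prime:
  2^2 = 4
  3^2 = 9
  5^4 = 625
  7^2 = 49
Product = 4 * 9 * 625 * 49 = 1102500

1102500


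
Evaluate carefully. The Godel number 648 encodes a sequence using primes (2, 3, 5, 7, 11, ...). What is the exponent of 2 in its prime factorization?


Factorize 648 by dividing by 2 repeatedly.
Division steps: 2 divides 648 exactly 3 time(s).
Exponent of 2 = 3

3


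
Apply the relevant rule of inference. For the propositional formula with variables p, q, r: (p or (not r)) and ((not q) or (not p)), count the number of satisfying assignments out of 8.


Evaluate all 8 assignments for p, q, r:
p=0, q=0, r=0: 1
p=0, q=0, r=1: 0
p=0, q=1, r=0: 1
p=0, q=1, r=1: 0
p=1, q=0, r=0: 1
p=1, q=0, r=1: 1
p=1, q=1, r=0: 0
p=1, q=1, r=1: 0
Satisfying count = 4

4


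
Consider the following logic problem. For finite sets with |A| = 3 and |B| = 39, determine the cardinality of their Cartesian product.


The Cartesian product A x B contains all ordered pairs (a, b).
|A x B| = |A| * |B| = 3 * 39 = 117

117


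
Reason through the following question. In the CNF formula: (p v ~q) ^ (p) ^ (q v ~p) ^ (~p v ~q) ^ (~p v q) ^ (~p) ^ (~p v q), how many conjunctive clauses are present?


A CNF formula is a conjunction of clauses.
Clauses are separated by ^.
Counting the conjuncts: 7 clauses.

7


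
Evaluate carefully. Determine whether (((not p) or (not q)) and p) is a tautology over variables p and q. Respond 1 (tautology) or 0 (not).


Check all 4 assignments:
p=0, q=0: 0
p=0, q=1: 0
p=1, q=0: 1
p=1, q=1: 0
Satisfying count = 1/4.
Tautology iff count = 4: no.

0


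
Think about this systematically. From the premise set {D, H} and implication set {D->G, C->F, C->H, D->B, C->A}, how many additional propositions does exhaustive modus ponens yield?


Initial facts: {D, H}
Apply modus ponens to closure:
  D and D->G  =>  G
  D and D->B  =>  B
Final known: {B, D, G, H}
New propositions: {B, G}
Count = 2

2


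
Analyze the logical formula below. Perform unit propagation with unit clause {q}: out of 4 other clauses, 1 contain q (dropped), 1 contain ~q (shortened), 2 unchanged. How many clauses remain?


Satisfied (removed): 1
Shortened (remain): 1
Unchanged (remain): 2
Remaining = 1 + 2 = 3

3


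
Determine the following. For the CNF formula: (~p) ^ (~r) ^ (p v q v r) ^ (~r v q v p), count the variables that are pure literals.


Check each variable for pure literal status:
p: mixed (not pure)
q: pure positive
r: mixed (not pure)
Pure literal count = 1

1


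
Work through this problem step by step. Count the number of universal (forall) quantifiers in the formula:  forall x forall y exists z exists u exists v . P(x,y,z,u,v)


Quantifier prefix: forall x forall y exists z exists u exists v
Mark each quantifier type:
  U U E E E
Universal count = 2, Existential count = 3
Asked for universal (forall) quantifiers: 2

2


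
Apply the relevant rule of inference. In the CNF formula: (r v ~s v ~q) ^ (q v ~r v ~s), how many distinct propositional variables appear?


Identify each variable that appears in the formula.
Variables found: q, r, s
Count = 3

3


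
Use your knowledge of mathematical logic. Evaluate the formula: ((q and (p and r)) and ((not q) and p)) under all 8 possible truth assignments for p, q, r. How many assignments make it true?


Check all 8 assignments:
p=0, q=0, r=0: 0
p=0, q=0, r=1: 0
p=0, q=1, r=0: 0
p=0, q=1, r=1: 0
p=1, q=0, r=0: 0
p=1, q=0, r=1: 0
p=1, q=1, r=0: 0
p=1, q=1, r=1: 0
Count of True = 0

0


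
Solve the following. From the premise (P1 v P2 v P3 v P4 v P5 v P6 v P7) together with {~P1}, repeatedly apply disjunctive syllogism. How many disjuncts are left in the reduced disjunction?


Original disjuncts (7): P1, P2, P3, P4, P5, P6, P7
Negated (eliminate): ~P1
Remaining disjuncts: P2, P3, P4, P5, P6, P7
Count = 7 - 1 = 6

6


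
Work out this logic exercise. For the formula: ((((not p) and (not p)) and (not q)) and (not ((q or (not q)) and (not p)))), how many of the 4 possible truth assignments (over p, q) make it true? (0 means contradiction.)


Check all 4 assignments:
p=0, q=0: 0
p=0, q=1: 0
p=1, q=0: 0
p=1, q=1: 0
Count of True = 0

0


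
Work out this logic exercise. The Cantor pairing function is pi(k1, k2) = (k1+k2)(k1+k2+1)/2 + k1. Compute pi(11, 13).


k1 + k2 = 24
(k1+k2)(k1+k2+1)/2 = 24 * 25 / 2 = 300
pi = 300 + 11 = 311

311


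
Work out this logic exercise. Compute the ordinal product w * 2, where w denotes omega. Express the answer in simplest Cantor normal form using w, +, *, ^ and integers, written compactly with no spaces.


Compute w * 2.
Ordinal * is associative and left-distributive over +, but NOT commutative; for finite n>1, n*w = w but w*n stays w*n.
w * 2 means 2 copies of w concatenated: w*2.
Result = w*2

w*2


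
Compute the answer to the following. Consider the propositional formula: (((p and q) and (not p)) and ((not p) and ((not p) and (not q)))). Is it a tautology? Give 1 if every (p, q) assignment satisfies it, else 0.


Check all 4 assignments:
p=0, q=0: 0
p=0, q=1: 0
p=1, q=0: 0
p=1, q=1: 0
Satisfying count = 0/4.
Tautology iff count = 4: no.

0


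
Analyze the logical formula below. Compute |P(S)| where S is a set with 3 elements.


The power set of a set with n elements has 2^n elements.
|P(S)| = 2^3 = 8

8


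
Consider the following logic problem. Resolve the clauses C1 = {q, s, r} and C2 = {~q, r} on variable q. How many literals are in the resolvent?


Remove q from C1 and ~q from C2.
C1 remainder: {s, r}
C2 remainder: {r}
Union (resolvent): {r, s}
Resolvent has 2 literal(s).

2


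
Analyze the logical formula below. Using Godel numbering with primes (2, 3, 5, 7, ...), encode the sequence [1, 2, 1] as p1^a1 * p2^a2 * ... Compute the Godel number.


Encode each element as an exponent of the corresponding prime:
  2^1 = 2
  3^2 = 9
  5^1 = 5
Product = 2 * 9 * 5 = 90

90


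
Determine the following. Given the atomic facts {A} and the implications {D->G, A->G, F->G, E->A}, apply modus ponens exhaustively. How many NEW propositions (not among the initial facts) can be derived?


Initial facts: {A}
Apply modus ponens to closure:
  A and A->G  =>  G
Final known: {A, G}
New propositions: {G}
Count = 1

1


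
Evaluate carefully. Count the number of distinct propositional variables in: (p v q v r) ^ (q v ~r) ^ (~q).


Identify each variable that appears in the formula.
Variables found: p, q, r
Count = 3

3


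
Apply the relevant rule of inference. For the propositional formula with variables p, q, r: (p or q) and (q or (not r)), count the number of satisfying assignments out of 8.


Evaluate all 8 assignments for p, q, r:
p=0, q=0, r=0: 0
p=0, q=0, r=1: 0
p=0, q=1, r=0: 1
p=0, q=1, r=1: 1
p=1, q=0, r=0: 1
p=1, q=0, r=1: 0
p=1, q=1, r=0: 1
p=1, q=1, r=1: 1
Satisfying count = 5

5


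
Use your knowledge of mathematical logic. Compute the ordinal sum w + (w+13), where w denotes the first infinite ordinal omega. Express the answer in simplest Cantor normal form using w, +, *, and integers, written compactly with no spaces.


Compute w + (w+13).
Ordinal + is associative but NOT commutative; for finite n>0, n + w = w but w + n stays w+n.
w + (w+13) = (w+w) + 13 = w*2+13.
Result = w*2+13

w*2+13


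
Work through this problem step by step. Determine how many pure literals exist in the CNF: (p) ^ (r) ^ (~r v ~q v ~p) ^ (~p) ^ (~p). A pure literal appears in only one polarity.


Check each variable for pure literal status:
p: mixed (not pure)
q: pure negative
r: mixed (not pure)
Pure literal count = 1

1


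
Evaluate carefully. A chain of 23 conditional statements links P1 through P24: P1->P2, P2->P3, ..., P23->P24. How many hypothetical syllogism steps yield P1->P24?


With 23 implications in a chain connecting 24 propositions:
P1->P2, P2->P3, ..., P23->P24
Steps needed = (number of implications) - 1 = 23 - 1 = 22

22


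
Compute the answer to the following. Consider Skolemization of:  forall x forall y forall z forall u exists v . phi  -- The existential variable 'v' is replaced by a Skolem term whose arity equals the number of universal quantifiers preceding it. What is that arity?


Quantifier prefix: forall x forall y forall z forall u exists v
'v' is existentially quantified at position 5.
Universal variables preceding it: x, y, z, u
Skolem function arity = 4

4


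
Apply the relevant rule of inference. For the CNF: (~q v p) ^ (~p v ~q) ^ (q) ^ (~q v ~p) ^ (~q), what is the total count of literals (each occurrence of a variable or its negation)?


Counting literals in each clause:
Clause 1: 2 literal(s)
Clause 2: 2 literal(s)
Clause 3: 1 literal(s)
Clause 4: 2 literal(s)
Clause 5: 1 literal(s)
Total = 8

8


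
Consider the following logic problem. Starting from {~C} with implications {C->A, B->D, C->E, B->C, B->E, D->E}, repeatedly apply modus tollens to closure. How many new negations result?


Initial negated facts: {~C}
Apply modus tollens to closure:
  ~C and B->C  =>  ~B
Final negated: {~B, ~C}
New negations: {~B}
Count = 1

1


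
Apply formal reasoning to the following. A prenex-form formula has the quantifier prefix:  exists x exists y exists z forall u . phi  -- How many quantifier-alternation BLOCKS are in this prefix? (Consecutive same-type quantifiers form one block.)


Quantifier-type sequence: E E E A  (A=forall, E=exists)
Group into maximal same-type runs:
  Ex3 | Ax1
Number of blocks = 2

2


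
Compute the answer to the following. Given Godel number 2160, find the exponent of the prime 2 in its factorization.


Factorize 2160 by dividing by 2 repeatedly.
Division steps: 2 divides 2160 exactly 4 time(s).
Exponent of 2 = 4

4


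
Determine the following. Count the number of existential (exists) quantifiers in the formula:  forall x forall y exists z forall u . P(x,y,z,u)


Quantifier prefix: forall x forall y exists z forall u
Mark each quantifier type:
  U U E U
Universal count = 3, Existential count = 1
Asked for existential (exists) quantifiers: 1

1


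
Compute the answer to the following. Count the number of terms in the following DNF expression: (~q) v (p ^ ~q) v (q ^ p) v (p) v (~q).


A DNF formula is a disjunction of terms (conjunctions).
Terms are separated by v.
Counting the disjuncts: 5 terms.

5


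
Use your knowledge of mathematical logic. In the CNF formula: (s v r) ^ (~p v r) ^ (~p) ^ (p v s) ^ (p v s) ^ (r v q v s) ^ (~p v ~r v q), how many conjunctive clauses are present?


A CNF formula is a conjunction of clauses.
Clauses are separated by ^.
Counting the conjuncts: 7 clauses.

7


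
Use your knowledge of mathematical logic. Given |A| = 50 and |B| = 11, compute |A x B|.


The Cartesian product A x B contains all ordered pairs (a, b).
|A x B| = |A| * |B| = 50 * 11 = 550

550


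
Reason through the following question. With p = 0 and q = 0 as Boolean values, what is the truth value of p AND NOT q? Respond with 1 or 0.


p = 0, q = 0
Operation: p AND NOT q
Evaluate: 0 AND NOT 0 = 0

0


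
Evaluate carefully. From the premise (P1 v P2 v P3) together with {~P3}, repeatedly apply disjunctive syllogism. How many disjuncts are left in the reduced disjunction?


Original disjuncts (3): P1, P2, P3
Negated (eliminate): ~P3
Remaining disjuncts: P1, P2
Count = 3 - 1 = 2

2


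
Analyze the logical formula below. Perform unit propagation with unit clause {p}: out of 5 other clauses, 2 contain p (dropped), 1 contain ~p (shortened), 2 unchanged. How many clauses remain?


Satisfied (removed): 2
Shortened (remain): 1
Unchanged (remain): 2
Remaining = 1 + 2 = 3

3
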